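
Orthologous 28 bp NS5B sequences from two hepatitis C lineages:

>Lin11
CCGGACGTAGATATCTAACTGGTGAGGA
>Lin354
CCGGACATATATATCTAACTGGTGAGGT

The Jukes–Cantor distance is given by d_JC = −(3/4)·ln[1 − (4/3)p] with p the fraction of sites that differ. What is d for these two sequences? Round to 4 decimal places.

0.1156

Mismatches occur at site 7 (G→A), site 10 (G→T), site 28 (A→T).
p = 3/28 = 0.107143.
d = −0.75 · ln(1 − (4/3)·0.107143) = −0.75 · ln(0.857143) = −0.75 · (-0.154151) = 0.1156.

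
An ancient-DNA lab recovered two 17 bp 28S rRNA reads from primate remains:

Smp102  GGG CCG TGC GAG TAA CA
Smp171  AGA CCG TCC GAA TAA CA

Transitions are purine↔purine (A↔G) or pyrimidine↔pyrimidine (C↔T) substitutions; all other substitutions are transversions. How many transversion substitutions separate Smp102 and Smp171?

Differing sites — 1:G/A (Ti); 3:G/A (Ti); 8:G/C (Tv); 12:G/A (Ti).
Of the 4 differences, 3 transitions and 1 transversion, so the answer is 1.

1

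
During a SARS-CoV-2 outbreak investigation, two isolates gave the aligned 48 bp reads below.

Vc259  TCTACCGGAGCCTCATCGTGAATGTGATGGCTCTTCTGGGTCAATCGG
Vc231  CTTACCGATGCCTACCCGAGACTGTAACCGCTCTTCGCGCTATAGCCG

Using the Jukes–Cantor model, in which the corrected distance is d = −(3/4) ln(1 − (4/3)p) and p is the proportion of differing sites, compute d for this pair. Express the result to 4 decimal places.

The sequences differ at positions 1 (T/C), 2 (C/T), 8 (G/A), 9 (A/T), 14 (C/A), 15 (A/C), 16 (T/C), 19 (T/A), 22 (A/C), 26 (G/A), 28 (T/C), 29 (G/C), 37 (T/G), 38 (G/C), 40 (G/C), 42 (C/A), 43 (A/T), 45 (T/G), 47 (G/C).
p = 19/48 = 0.395833.
d = −0.75 · ln(1 − (4/3)·0.395833) = −0.75 · ln(0.472223) = −0.75 · (-0.750304) = 0.5627.

0.5627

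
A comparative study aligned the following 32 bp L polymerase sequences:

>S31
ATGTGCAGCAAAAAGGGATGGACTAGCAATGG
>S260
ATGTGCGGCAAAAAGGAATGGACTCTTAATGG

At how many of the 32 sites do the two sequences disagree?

Differing sites — 7:A/G; 17:G/A; 25:A/C; 26:G/T; 27:C/T.
That gives 5 mismatches out of 32 aligned sites, so the Hamming distance is 5.

5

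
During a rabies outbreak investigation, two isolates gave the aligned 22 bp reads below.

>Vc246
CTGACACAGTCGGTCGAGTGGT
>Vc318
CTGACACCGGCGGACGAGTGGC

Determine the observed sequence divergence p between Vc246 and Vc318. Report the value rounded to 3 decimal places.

0.182

Mismatches occur at site 8 (A/C), site 10 (T/G), site 14 (T/A), site 22 (T/C).
There are 4 differences over 22 sites, so p = 4/22 = 0.182.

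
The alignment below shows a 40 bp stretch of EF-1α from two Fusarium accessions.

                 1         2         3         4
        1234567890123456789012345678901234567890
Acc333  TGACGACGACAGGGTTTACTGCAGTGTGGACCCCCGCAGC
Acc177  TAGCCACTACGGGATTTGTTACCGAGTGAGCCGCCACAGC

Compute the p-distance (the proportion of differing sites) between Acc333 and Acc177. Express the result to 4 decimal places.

Mismatches occur at site 2 (G/A), site 3 (A/G), site 5 (G/C), site 8 (G/T), site 11 (A/G), site 14 (G/A), site 18 (A/G), site 19 (C/T), site 21 (G/A), site 23 (A/C), site 25 (T/A), site 29 (G/A), site 30 (A/G), site 33 (C/G), site 36 (G/A).
There are 15 differences over 40 sites, so p = 15/40 = 0.3750.

0.3750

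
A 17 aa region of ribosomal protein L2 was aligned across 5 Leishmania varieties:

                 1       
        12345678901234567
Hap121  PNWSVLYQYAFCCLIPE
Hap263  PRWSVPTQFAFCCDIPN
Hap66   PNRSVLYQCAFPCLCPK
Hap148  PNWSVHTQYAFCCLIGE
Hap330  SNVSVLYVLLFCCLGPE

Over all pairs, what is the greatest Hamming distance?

Pairwise Hamming distances:
  Hap121 vs Hap263: 6
  Hap121 vs Hap66: 5
  Hap121 vs Hap148: 3
  Hap121 vs Hap330: 6
  Hap263 vs Hap66: 9
  Hap263 vs Hap148: 6
  Hap263 vs Hap330: 11
  Hap66 vs Hap148: 8
  Hap66 vs Hap330: 8
  Hap148 vs Hap330: 9
The largest is 11, between Hap263 and Hap330.

11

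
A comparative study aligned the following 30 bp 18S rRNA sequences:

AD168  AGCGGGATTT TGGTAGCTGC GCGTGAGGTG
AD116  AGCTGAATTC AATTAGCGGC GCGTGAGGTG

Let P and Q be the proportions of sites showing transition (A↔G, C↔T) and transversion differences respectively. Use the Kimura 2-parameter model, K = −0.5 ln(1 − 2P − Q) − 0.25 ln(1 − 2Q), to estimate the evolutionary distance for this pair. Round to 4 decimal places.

Differing sites — 4:G/T (Tv); 6:G/A (Ti); 10:T/C (Ti); 11:T/A (Tv); 12:G/A (Ti); 13:G/T (Tv); 18:T/G (Tv).
Of the 7 differences, 3 transitions and 4 transversions over 30 sites: P = 3/30 = 0.100000, Q = 4/30 = 0.133333.
d = −0.5·ln(0.666667) − 0.25·ln(0.733334) = −0.5·(-0.405465) − 0.25·(-0.310154) = 0.2803.

0.2803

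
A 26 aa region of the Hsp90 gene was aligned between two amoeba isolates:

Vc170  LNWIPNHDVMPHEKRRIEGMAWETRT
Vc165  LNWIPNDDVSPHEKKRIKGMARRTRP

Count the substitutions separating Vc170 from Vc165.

Mismatches occur at site 7 (H↔D), site 10 (M↔S), site 15 (R↔K), site 18 (E↔K), site 22 (W↔R), site 23 (E↔R), site 26 (T↔P).
That gives 7 mismatches out of 26 aligned sites, so the Hamming distance is 7.

7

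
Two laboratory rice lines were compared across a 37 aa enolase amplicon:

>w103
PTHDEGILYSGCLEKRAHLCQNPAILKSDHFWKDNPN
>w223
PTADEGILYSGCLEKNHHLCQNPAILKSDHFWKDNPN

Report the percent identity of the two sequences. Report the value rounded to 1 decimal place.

The sequences differ at positions 3 (H/A), 16 (R/N), 17 (A/H).
34 of the 37 sites match, so the percent identity is 34/37 × 100 = 91.9%.

91.9%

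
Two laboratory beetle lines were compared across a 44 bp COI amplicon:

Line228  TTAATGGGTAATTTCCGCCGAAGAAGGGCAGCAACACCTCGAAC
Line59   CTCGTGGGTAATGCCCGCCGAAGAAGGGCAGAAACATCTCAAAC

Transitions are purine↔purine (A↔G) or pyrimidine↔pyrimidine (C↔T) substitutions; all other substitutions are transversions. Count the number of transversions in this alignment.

3

Differing sites — 1:T/C (Ti); 3:A/C (Tv); 4:A/G (Ti); 13:T/G (Tv); 14:T/C (Ti); 32:C/A (Tv); 37:C/T (Ti); 41:G/A (Ti).
Of the 8 differences, 5 transitions and 3 transversions, so the answer is 3.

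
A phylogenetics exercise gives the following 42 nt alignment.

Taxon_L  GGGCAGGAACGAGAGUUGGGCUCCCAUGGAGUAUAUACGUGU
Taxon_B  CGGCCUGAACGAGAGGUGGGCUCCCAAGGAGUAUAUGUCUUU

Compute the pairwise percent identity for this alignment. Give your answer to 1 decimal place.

The sequences differ at positions 1 (G/C), 5 (A/C), 6 (G/U), 16 (U/G), 27 (U/A), 37 (A/G), 38 (C/U), 39 (G/C), 41 (G/U).
33 of the 42 sites match, so the percent identity is 33/42 × 100 = 78.6%.

78.6%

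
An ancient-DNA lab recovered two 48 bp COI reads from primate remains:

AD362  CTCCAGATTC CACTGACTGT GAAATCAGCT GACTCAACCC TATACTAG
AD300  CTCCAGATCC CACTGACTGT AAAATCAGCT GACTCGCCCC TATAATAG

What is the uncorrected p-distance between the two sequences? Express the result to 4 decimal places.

Differing sites — 9:T/C; 21:G/A; 36:A/G; 37:A/C; 45:C/A.
There are 5 differences over 48 sites, so p = 5/48 = 0.1042.

0.1042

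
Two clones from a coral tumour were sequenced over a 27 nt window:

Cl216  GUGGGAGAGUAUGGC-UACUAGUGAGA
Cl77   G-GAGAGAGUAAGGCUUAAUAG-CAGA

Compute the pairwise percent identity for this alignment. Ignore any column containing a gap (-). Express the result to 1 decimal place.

Excluding the 3 gap columns leaves 24 comparable sites.
The sequences differ at positions 4 (G/A), 12 (U/A), 19 (C/A), 24 (G/C).
20 of the 24 comparable sites match, so the percent identity is 20/24 × 100 = 83.3%.

83.3%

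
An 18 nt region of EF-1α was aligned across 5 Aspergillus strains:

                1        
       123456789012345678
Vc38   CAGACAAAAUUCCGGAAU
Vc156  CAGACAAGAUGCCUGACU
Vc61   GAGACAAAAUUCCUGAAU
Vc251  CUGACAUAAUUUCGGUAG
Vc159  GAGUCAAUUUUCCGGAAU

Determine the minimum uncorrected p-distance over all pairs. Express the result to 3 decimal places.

Pairwise Hamming distances:
  Vc38 vs Vc156: 4
  Vc38 vs Vc61: 2
  Vc38 vs Vc251: 5
  Vc38 vs Vc159: 4
  Vc156 vs Vc61: 4
  Vc156 vs Vc251: 9
  Vc156 vs Vc159: 7
  Vc61 vs Vc251: 7
  Vc61 vs Vc159: 4
  Vc251 vs Vc159: 9
The smallest is 2 mismatches, between Vc38 and Vc61; p = 2/18 = 0.111.

0.111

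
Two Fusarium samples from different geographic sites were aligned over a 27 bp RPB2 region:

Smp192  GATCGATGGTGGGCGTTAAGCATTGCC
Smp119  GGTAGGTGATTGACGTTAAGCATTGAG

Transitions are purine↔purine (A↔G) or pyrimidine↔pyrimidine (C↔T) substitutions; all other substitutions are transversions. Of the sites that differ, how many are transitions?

Differing sites — 2:A/G (Ti); 4:C/A (Tv); 6:A/G (Ti); 9:G/A (Ti); 11:G/T (Tv); 13:G/A (Ti); 26:C/A (Tv); 27:C/G (Tv).
Of the 8 differences, 4 transitions and 4 transversions, so the answer is 4.

4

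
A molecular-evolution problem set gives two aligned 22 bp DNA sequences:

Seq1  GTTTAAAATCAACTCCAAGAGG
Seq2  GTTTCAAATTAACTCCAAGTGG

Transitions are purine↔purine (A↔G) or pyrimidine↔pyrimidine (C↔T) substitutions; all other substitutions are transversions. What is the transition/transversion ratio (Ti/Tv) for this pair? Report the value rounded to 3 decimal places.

Mismatches occur at site 5 (A/C, transversion), site 10 (C/T, transition), site 20 (A/T, transversion).
Of the 3 differences, 1 transition and 2 transversions, so Ti/Tv = 1/2 = 0.500.

0.500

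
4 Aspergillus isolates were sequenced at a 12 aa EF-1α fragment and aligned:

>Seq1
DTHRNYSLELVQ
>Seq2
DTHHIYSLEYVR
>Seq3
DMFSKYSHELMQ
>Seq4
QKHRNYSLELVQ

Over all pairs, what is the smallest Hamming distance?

2

Pairwise Hamming distances:
  Seq1 vs Seq2: 4
  Seq1 vs Seq3: 6
  Seq1 vs Seq4: 2
  Seq2 vs Seq3: 8
  Seq2 vs Seq4: 6
  Seq3 vs Seq4: 7
The smallest is 2, between Seq1 and Seq4.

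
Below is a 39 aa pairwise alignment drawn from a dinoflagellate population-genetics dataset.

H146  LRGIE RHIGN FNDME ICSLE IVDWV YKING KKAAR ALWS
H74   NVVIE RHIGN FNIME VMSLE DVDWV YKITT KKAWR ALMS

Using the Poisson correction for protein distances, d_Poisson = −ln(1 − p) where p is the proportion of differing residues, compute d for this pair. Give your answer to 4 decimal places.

Mismatches occur at site 1 (L/N), site 2 (R/V), site 3 (G/V), site 13 (D/I), site 16 (I/V), site 17 (C/M), site 21 (I/D), site 29 (N/T), site 30 (G/T), site 34 (A/W), site 38 (W/M).
p = 11/39 = 0.282051.
d = −ln(1 − 0.282051) = −ln(0.717949) = 0.3314.

0.3314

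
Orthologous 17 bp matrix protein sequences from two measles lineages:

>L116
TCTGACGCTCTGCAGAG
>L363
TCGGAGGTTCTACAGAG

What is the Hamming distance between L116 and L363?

Mismatches occur at site 3 (T/G), site 6 (C/G), site 8 (C/T), site 12 (G/A).
That gives 4 mismatches out of 17 aligned sites, so the Hamming distance is 4.

4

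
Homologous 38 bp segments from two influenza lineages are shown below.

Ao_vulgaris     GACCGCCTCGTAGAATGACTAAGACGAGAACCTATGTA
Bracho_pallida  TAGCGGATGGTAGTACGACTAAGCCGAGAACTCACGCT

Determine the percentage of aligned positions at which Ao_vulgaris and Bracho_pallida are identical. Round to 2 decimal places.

65.79%

Mismatches occur at site 1 (G→T), site 3 (C→G), site 6 (C→G), site 7 (C→A), site 9 (C→G), site 14 (A→T), site 16 (T→C), site 24 (A→C), site 32 (C→T), site 33 (T→C), site 35 (T→C), site 37 (T→C), site 38 (A→T).
25 of the 38 sites match, so the percent identity is 25/38 × 100 = 65.79%.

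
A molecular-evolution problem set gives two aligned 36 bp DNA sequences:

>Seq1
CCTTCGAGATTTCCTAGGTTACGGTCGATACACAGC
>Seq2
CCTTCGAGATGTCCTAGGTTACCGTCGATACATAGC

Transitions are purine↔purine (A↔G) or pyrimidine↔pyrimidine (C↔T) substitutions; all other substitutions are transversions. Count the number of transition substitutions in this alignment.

1

Mismatches occur at site 11 (T→G, transversion), site 23 (G→C, transversion), site 33 (C→T, transition).
Of the 3 differences, 1 transition and 2 transversions, so the answer is 1.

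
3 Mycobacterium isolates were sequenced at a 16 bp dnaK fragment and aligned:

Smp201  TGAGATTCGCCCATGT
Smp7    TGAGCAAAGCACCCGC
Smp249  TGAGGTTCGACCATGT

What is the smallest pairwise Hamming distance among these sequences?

Pairwise Hamming distances:
  Smp201 vs Smp7: 8
  Smp201 vs Smp249: 2
  Smp7 vs Smp249: 9
The smallest is 2, between Smp201 and Smp249.

2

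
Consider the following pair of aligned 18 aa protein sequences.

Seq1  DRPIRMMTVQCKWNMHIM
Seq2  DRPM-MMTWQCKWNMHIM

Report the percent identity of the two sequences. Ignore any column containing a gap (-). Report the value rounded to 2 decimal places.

Excluding the 1 gap column leaves 17 comparable sites.
The sequences differ at positions 4 (I/M), 9 (V/W).
15 of the 17 comparable sites match, so the percent identity is 15/17 × 100 = 88.24%.

88.24%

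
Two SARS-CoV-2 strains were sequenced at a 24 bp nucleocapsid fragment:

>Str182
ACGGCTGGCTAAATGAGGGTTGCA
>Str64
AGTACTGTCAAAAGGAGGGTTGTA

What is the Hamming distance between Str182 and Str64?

Mismatches occur at site 2 (C→G), site 3 (G→T), site 4 (G→A), site 8 (G→T), site 10 (T→A), site 14 (T→G), site 23 (C→T).
That gives 7 mismatches out of 24 aligned sites, so the Hamming distance is 7.

7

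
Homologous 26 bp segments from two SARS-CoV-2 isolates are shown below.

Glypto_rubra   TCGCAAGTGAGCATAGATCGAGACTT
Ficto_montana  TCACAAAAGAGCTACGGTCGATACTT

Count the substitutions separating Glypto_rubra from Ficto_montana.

8

Mismatches occur at site 3 (G↔A), site 7 (G↔A), site 8 (T↔A), site 13 (A↔T), site 14 (T↔A), site 15 (A↔C), site 17 (A↔G), site 22 (G↔T).
That gives 8 mismatches out of 26 aligned sites, so the Hamming distance is 8.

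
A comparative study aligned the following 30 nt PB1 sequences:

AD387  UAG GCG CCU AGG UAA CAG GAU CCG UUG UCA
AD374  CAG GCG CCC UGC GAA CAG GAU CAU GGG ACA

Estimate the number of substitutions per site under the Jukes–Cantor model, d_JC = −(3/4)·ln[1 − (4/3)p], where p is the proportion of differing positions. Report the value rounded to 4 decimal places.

0.4408

Differing sites — 1:U/C; 9:U/C; 10:A/U; 12:G/C; 13:U/G; 23:C/A; 24:G/U; 25:U/G; 26:U/G; 28:U/A.
p = 10/30 = 0.333333.
d = −0.75 · ln(1 − (4/3)·0.333333) = −0.75 · ln(0.555556) = −0.75 · (-0.587786) = 0.4408.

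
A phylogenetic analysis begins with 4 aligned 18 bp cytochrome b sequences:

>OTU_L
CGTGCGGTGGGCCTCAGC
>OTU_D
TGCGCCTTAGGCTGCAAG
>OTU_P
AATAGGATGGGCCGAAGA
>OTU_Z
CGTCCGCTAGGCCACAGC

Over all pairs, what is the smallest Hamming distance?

4

Pairwise Hamming distances:
  OTU_L vs OTU_D: 9
  OTU_L vs OTU_P: 8
  OTU_L vs OTU_Z: 4
  OTU_D vs OTU_P: 12
  OTU_D vs OTU_Z: 9
  OTU_P vs OTU_Z: 9
The smallest is 4, between OTU_L and OTU_Z.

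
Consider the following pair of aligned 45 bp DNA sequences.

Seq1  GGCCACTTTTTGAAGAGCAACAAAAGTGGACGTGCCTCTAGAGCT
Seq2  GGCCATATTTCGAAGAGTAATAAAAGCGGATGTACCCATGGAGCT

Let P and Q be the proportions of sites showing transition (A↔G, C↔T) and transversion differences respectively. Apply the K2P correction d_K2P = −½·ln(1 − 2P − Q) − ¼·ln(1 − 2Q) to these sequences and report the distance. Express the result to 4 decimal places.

0.3172

Differing sites — 6:C/T (Ti); 7:T/A (Tv); 11:T/C (Ti); 18:C/T (Ti); 21:C/T (Ti); 27:T/C (Ti); 31:C/T (Ti); 34:G/A (Ti); 37:T/C (Ti); 38:C/A (Tv); 40:A/G (Ti).
Of the 11 differences, 9 transitions and 2 transversions over 45 sites: P = 9/45 = 0.200000, Q = 2/45 = 0.044444.
d = −0.5·ln(0.555556) − 0.25·ln(0.911112) = −0.5·(-0.587786) − 0.25·(-0.093089) = 0.3172.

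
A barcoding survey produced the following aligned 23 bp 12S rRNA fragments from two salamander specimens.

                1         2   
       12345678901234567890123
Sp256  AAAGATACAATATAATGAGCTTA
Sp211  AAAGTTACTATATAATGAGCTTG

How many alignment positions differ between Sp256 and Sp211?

3

Mismatches occur at site 5 (A/T), site 9 (A/T), site 23 (A/G).
That gives 3 mismatches out of 23 aligned sites, so the Hamming distance is 3.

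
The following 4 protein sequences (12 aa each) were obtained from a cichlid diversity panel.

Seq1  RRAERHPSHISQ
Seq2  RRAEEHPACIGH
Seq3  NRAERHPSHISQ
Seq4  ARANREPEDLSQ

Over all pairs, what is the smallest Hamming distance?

Pairwise Hamming distances:
  Seq1 vs Seq2: 5
  Seq1 vs Seq3: 1
  Seq1 vs Seq4: 6
  Seq2 vs Seq3: 6
  Seq2 vs Seq4: 9
  Seq3 vs Seq4: 6
The smallest is 1, between Seq1 and Seq3.

1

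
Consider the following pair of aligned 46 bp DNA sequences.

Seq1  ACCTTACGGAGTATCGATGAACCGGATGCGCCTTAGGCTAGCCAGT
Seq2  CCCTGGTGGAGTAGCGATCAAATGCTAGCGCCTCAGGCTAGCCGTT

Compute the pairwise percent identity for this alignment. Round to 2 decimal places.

69.57%

Mismatches occur at site 1 (A↔C), site 5 (T↔G), site 6 (A↔G), site 7 (C↔T), site 14 (T↔G), site 19 (G↔C), site 22 (C↔A), site 23 (C↔T), site 25 (G↔C), site 26 (A↔T), site 27 (T↔A), site 34 (T↔C), site 44 (A↔G), site 45 (G↔T).
32 of the 46 sites match, so the percent identity is 32/46 × 100 = 69.57%.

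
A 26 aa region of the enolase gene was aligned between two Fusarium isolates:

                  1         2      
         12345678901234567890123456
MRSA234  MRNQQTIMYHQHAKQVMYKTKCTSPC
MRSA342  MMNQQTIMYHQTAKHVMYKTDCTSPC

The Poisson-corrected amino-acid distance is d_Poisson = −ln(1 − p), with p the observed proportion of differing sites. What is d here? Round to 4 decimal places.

0.1671

Mismatches occur at site 2 (R/M), site 12 (H/T), site 15 (Q/H), site 21 (K/D).
p = 4/26 = 0.153846.
d = −ln(1 − 0.153846) = −ln(0.846154) = 0.1671.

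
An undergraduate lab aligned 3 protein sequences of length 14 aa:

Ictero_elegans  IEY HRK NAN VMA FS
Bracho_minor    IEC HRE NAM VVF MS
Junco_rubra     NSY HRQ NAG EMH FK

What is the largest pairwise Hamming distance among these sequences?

10

Pairwise Hamming distances:
  Ictero_elegans vs Bracho_minor: 6
  Ictero_elegans vs Junco_rubra: 7
  Bracho_minor vs Junco_rubra: 10
The largest is 10, between Bracho_minor and Junco_rubra.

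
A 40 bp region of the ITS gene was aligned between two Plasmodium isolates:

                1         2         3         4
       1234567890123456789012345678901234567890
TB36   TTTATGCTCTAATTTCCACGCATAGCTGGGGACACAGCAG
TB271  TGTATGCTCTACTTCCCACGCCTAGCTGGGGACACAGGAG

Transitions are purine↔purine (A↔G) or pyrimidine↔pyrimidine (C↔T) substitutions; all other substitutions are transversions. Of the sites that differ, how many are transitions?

1

The sequences differ at positions 2 (T/G, transversion), 12 (A/C, transversion), 15 (T/C, transition), 22 (A/C, transversion), 38 (C/G, transversion).
Of the 5 differences, 1 transition and 4 transversions, so the answer is 1.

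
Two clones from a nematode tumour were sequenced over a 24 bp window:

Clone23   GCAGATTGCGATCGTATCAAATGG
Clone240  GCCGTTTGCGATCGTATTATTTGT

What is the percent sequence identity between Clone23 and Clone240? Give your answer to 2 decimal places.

75.00%

The sequences differ at positions 3 (A/C), 5 (A/T), 18 (C/T), 20 (A/T), 21 (A/T), 24 (G/T).
18 of the 24 sites match, so the percent identity is 18/24 × 100 = 75.00%.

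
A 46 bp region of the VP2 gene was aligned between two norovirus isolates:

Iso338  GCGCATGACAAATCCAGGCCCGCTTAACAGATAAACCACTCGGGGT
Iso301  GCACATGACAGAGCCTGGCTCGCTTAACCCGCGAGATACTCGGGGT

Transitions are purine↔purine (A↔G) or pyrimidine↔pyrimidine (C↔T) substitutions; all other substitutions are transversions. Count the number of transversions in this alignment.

Mismatches occur at site 3 (G→A, transition), site 11 (A→G, transition), site 13 (T→G, transversion), site 16 (A→T, transversion), site 20 (C→T, transition), site 29 (A→C, transversion), site 30 (G→C, transversion), site 31 (A→G, transition), site 32 (T→C, transition), site 33 (A→G, transition), site 35 (A→G, transition), site 36 (C→A, transversion), site 37 (C→T, transition).
Of the 13 differences, 8 transitions and 5 transversions, so the answer is 5.

5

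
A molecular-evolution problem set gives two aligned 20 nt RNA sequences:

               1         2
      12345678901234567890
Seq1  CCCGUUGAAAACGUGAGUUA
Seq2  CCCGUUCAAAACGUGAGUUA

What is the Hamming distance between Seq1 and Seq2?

1

Differing sites — 7:G/C.
That gives 1 mismatch out of 20 aligned sites, so the Hamming distance is 1.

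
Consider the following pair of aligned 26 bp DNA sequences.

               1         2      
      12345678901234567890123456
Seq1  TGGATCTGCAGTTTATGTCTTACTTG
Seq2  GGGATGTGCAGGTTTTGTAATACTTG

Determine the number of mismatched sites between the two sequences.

6

Differing sites — 1:T/G; 6:C/G; 12:T/G; 15:A/T; 19:C/A; 20:T/A.
That gives 6 mismatches out of 26 aligned sites, so the Hamming distance is 6.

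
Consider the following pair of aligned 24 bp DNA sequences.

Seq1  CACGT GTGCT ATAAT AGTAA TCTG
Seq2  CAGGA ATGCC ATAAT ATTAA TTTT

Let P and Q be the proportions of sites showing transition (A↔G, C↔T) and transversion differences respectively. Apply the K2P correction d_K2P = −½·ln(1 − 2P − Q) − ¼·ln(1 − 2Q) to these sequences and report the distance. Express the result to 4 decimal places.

0.3709

Differing sites — 3:C/G (Tv); 5:T/A (Tv); 6:G/A (Ti); 10:T/C (Ti); 17:G/T (Tv); 22:C/T (Ti); 24:G/T (Tv).
Of the 7 differences, 3 transitions and 4 transversions over 24 sites: P = 3/24 = 0.125000, Q = 4/24 = 0.166667.
d = −0.5·ln(0.583333) − 0.25·ln(0.666666) = −0.5·(-0.538997) − 0.25·(-0.405466) = 0.3709.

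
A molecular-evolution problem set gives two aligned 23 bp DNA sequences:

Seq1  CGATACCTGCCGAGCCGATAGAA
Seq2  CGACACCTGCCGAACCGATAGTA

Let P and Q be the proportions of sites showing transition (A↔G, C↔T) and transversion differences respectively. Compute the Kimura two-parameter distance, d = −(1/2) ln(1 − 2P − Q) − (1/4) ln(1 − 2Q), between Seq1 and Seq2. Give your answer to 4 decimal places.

0.1453

Differing sites — 4:T/C (Ti); 14:G/A (Ti); 22:A/T (Tv).
Of the 3 differences, 2 transitions and 1 transversion over 23 sites: P = 2/23 = 0.086957, Q = 1/23 = 0.043478.
d = −0.5·ln(0.782608) − 0.25·ln(0.913044) = −0.5·(-0.245123) − 0.25·(-0.090971) = 0.1453.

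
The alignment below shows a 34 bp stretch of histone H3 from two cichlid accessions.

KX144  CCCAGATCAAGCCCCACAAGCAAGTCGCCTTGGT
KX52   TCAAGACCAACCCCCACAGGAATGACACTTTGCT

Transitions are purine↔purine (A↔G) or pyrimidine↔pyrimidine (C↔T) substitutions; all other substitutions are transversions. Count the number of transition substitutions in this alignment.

Mismatches occur at site 1 (C/T, transition), site 3 (C/A, transversion), site 7 (T/C, transition), site 11 (G/C, transversion), site 19 (A/G, transition), site 21 (C/A, transversion), site 23 (A/T, transversion), site 25 (T/A, transversion), site 27 (G/A, transition), site 29 (C/T, transition), site 33 (G/C, transversion).
Of the 11 differences, 5 transitions and 6 transversions, so the answer is 5.

5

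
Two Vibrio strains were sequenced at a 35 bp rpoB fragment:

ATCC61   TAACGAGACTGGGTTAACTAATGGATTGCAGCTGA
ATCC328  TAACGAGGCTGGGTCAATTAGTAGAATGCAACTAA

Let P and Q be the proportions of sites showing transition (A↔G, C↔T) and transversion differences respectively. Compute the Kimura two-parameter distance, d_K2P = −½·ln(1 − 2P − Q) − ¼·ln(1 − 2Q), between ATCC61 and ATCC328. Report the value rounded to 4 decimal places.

Mismatches occur at site 8 (A↔G, transition), site 15 (T↔C, transition), site 18 (C↔T, transition), site 21 (A↔G, transition), site 23 (G↔A, transition), site 26 (T↔A, transversion), site 31 (G↔A, transition), site 34 (G↔A, transition).
Of the 8 differences, 7 transitions and 1 transversion over 35 sites: P = 7/35 = 0.200000, Q = 1/35 = 0.028571.
d = −0.5·ln(0.571429) − 0.25·ln(0.942858) = −0.5·(-0.559615) − 0.25·(-0.058840) = 0.2945.

0.2945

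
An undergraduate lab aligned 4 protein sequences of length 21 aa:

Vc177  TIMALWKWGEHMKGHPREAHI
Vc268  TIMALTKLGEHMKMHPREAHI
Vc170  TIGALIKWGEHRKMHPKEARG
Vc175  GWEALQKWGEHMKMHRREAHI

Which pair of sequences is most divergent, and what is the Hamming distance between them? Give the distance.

9

Pairwise Hamming distances:
  Vc177 vs Vc268: 3
  Vc177 vs Vc170: 7
  Vc177 vs Vc175: 6
  Vc268 vs Vc170: 7
  Vc268 vs Vc175: 6
  Vc170 vs Vc175: 9
The largest is 9, between Vc170 and Vc175.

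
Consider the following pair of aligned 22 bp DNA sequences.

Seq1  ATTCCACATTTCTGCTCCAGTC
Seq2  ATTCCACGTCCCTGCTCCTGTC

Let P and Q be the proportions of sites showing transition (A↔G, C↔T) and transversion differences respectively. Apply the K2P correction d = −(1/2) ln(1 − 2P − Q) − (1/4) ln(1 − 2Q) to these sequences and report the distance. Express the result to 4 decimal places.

0.2153

The sequences differ at positions 8 (A/G, transition), 10 (T/C, transition), 11 (T/C, transition), 19 (A/T, transversion).
Of the 4 differences, 3 transitions and 1 transversion over 22 sites: P = 3/22 = 0.136364, Q = 1/22 = 0.045455.
d = −0.5·ln(0.681817) − 0.25·ln(0.909090) = −0.5·(-0.382994) − 0.25·(-0.095311) = 0.2153.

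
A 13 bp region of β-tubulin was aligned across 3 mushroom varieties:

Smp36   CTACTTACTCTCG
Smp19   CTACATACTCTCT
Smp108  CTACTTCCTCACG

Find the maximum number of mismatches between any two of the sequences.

4

Pairwise Hamming distances:
  Smp36 vs Smp19: 2
  Smp36 vs Smp108: 2
  Smp19 vs Smp108: 4
The largest is 4, between Smp19 and Smp108.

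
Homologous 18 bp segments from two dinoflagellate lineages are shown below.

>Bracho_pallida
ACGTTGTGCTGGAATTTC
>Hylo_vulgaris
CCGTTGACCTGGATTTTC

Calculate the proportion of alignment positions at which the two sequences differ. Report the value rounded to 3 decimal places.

The sequences differ at positions 1 (A/C), 7 (T/A), 8 (G/C), 14 (A/T).
There are 4 differences over 18 sites, so p = 4/18 = 0.222.

0.222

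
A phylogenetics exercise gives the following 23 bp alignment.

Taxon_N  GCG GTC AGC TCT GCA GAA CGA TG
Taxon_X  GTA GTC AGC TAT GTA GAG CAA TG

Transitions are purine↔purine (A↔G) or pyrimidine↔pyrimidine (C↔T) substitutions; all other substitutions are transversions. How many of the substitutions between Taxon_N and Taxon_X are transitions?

The sequences differ at positions 2 (C/T, transition), 3 (G/A, transition), 11 (C/A, transversion), 14 (C/T, transition), 18 (A/G, transition), 20 (G/A, transition).
Of the 6 differences, 5 transitions and 1 transversion, so the answer is 5.

5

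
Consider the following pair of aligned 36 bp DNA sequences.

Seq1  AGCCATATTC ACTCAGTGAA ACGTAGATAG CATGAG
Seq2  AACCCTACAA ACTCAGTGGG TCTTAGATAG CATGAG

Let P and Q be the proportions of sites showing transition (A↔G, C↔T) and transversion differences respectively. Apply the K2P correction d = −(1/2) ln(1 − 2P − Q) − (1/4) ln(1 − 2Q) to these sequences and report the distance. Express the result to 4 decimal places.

0.3054

The sequences differ at positions 2 (G/A, transition), 5 (A/C, transversion), 8 (T/C, transition), 9 (T/A, transversion), 10 (C/A, transversion), 19 (A/G, transition), 20 (A/G, transition), 21 (A/T, transversion), 23 (G/T, transversion).
Of the 9 differences, 4 transitions and 5 transversions over 36 sites: P = 4/36 = 0.111111, Q = 5/36 = 0.138889.
d = −0.5·ln(0.638889) − 0.25·ln(0.722222) = −0.5·(-0.448025) − 0.25·(-0.325423) = 0.3054.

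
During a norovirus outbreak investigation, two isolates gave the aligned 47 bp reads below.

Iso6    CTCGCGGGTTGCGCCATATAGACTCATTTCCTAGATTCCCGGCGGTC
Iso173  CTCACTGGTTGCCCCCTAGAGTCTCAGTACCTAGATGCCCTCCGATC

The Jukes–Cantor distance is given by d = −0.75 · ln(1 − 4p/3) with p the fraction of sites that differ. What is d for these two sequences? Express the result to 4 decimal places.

0.3121

The sequences differ at positions 4 (G/A), 6 (G/T), 13 (G/C), 16 (A/C), 19 (T/G), 22 (A/T), 27 (T/G), 29 (T/A), 37 (T/G), 41 (G/T), 42 (G/C), 45 (G/A).
p = 12/47 = 0.255319.
d = −0.75 · ln(1 − (4/3)·0.255319) = −0.75 · ln(0.659575) = −0.75 · (-0.416160) = 0.3121.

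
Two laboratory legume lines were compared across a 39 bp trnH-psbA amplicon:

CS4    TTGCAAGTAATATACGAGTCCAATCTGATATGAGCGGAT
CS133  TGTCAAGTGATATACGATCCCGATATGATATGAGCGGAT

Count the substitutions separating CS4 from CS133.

The sequences differ at positions 2 (T/G), 3 (G/T), 9 (A/G), 18 (G/T), 19 (T/C), 22 (A/G), 25 (C/A).
That gives 7 mismatches out of 39 aligned sites, so the Hamming distance is 7.

7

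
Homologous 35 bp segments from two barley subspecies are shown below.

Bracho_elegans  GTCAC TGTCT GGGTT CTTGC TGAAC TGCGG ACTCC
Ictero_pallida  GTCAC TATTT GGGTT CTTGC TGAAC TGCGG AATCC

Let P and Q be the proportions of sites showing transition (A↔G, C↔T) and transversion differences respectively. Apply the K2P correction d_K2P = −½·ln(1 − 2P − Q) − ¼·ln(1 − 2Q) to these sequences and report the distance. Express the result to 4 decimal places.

0.0918

Differing sites — 7:G/A (Ti); 9:C/T (Ti); 32:C/A (Tv).
Of the 3 differences, 2 transitions and 1 transversion over 35 sites: P = 2/35 = 0.057143, Q = 1/35 = 0.028571.
d = −0.5·ln(0.857143) − 0.25·ln(0.942858) = −0.5·(-0.154151) − 0.25·(-0.058840) = 0.0918.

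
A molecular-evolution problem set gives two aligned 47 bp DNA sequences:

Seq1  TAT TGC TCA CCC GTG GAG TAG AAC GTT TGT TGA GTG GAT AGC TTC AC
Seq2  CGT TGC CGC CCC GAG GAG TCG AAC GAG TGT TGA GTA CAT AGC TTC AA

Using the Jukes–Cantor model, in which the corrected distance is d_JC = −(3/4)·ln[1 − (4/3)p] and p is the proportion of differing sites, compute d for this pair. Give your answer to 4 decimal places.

The sequences differ at positions 1 (T/C), 2 (A/G), 7 (T/C), 8 (C/G), 9 (A/C), 14 (T/A), 20 (A/C), 26 (T/A), 27 (T/G), 36 (G/A), 37 (G/C), 47 (C/A).
p = 12/47 = 0.255319.
d = −0.75 · ln(1 − (4/3)·0.255319) = −0.75 · ln(0.659575) = −0.75 · (-0.416160) = 0.3121.

0.3121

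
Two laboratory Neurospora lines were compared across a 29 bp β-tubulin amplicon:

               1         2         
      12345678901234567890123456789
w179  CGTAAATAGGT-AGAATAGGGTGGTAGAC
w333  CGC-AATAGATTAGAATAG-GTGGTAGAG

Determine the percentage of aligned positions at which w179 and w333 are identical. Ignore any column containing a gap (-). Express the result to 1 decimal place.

88.5%

Excluding the 3 gap columns leaves 26 comparable sites.
Differing sites — 3:T/C; 10:G/A; 29:C/G.
23 of the 26 comparable sites match, so the percent identity is 23/26 × 100 = 88.5%.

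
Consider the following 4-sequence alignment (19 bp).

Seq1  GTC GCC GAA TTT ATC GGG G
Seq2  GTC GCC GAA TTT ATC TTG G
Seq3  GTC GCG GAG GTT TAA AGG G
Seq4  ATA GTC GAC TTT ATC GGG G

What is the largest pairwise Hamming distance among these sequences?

10

Pairwise Hamming distances:
  Seq1 vs Seq2: 2
  Seq1 vs Seq3: 7
  Seq1 vs Seq4: 4
  Seq2 vs Seq3: 8
  Seq2 vs Seq4: 6
  Seq3 vs Seq4: 10
The largest is 10, between Seq3 and Seq4.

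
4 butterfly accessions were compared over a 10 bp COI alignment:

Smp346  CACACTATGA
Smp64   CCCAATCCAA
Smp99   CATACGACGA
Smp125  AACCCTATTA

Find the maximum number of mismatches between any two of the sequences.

7

Pairwise Hamming distances:
  Smp346 vs Smp64: 5
  Smp346 vs Smp99: 3
  Smp346 vs Smp125: 3
  Smp64 vs Smp99: 6
  Smp64 vs Smp125: 7
  Smp99 vs Smp125: 6
The largest is 7, between Smp64 and Smp125.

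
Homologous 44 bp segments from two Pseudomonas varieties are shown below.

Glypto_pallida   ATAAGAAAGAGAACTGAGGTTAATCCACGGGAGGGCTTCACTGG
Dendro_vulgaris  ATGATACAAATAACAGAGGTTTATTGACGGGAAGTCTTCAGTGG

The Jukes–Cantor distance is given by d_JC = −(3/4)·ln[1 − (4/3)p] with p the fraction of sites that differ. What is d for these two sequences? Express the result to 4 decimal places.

0.3390

Differing sites — 3:A/G; 5:G/T; 7:A/C; 9:G/A; 11:G/T; 15:T/A; 22:A/T; 25:C/T; 26:C/G; 33:G/A; 35:G/T; 41:C/G.
p = 12/44 = 0.272727.
d = −0.75 · ln(1 − (4/3)·0.272727) = −0.75 · ln(0.636364) = −0.75 · (-0.451985) = 0.3390.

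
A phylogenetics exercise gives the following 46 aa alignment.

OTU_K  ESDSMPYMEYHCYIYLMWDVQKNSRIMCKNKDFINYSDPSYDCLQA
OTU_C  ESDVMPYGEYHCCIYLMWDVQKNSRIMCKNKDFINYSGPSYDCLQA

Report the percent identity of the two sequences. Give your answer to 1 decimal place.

Mismatches occur at site 4 (S/V), site 8 (M/G), site 13 (Y/C), site 38 (D/G).
42 of the 46 sites match, so the percent identity is 42/46 × 100 = 91.3%.

91.3%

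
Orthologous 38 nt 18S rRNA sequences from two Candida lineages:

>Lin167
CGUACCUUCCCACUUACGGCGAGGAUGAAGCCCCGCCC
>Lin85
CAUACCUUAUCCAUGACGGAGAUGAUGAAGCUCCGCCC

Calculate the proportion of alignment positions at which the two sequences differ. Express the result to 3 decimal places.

Differing sites — 2:G/A; 9:C/A; 10:C/U; 12:A/C; 13:C/A; 15:U/G; 20:C/A; 23:G/U; 32:C/U.
There are 9 differences over 38 sites, so p = 9/38 = 0.237.

0.237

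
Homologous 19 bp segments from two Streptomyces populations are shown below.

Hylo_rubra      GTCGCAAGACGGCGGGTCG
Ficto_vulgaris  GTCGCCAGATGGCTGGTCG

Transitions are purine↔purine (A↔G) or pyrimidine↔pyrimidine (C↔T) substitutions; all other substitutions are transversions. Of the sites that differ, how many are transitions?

Differing sites — 6:A/C (Tv); 10:C/T (Ti); 14:G/T (Tv).
Of the 3 differences, 1 transition and 2 transversions, so the answer is 1.

1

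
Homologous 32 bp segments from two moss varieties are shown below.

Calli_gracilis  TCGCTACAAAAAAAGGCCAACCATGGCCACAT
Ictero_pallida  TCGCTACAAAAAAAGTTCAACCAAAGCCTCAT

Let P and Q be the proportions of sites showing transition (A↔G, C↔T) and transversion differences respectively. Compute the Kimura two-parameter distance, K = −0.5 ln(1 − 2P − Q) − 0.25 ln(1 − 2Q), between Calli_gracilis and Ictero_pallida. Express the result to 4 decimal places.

0.1753

Mismatches occur at site 16 (G↔T, transversion), site 17 (C↔T, transition), site 24 (T↔A, transversion), site 25 (G↔A, transition), site 29 (A↔T, transversion).
Of the 5 differences, 2 transitions and 3 transversions over 32 sites: P = 2/32 = 0.062500, Q = 3/32 = 0.093750.
d = −0.5·ln(0.781250) − 0.25·ln(0.812500) = −0.5·(-0.246860) − 0.25·(-0.207639) = 0.1753.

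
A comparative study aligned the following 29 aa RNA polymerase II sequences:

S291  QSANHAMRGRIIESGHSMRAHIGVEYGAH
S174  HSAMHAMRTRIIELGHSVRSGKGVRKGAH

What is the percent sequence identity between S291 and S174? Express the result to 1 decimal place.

Mismatches occur at site 1 (Q/H), site 4 (N/M), site 9 (G/T), site 14 (S/L), site 18 (M/V), site 20 (A/S), site 21 (H/G), site 22 (I/K), site 25 (E/R), site 26 (Y/K).
19 of the 29 sites match, so the percent identity is 19/29 × 100 = 65.5%.

65.5%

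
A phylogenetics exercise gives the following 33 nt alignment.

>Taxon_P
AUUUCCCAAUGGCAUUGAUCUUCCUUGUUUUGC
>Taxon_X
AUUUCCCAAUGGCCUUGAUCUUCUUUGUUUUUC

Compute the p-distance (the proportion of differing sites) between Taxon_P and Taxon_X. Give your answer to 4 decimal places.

0.0909

Mismatches occur at site 14 (A/C), site 24 (C/U), site 32 (G/U).
There are 3 differences over 33 sites, so p = 3/33 = 0.0909.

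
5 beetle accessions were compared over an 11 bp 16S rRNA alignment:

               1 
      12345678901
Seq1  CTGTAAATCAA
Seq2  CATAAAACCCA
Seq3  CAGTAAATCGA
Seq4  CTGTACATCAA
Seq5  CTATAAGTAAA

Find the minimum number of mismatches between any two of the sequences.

1

Pairwise Hamming distances:
  Seq1 vs Seq2: 5
  Seq1 vs Seq3: 2
  Seq1 vs Seq4: 1
  Seq1 vs Seq5: 3
  Seq2 vs Seq3: 4
  Seq2 vs Seq4: 6
  Seq2 vs Seq5: 7
  Seq3 vs Seq4: 3
  Seq3 vs Seq5: 5
  Seq4 vs Seq5: 4
The smallest is 1, between Seq1 and Seq4.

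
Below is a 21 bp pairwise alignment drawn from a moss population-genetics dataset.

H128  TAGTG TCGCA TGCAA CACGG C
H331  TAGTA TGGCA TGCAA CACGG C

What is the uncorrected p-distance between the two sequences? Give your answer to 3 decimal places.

The sequences differ at positions 5 (G/A), 7 (C/G).
There are 2 differences over 21 sites, so p = 2/21 = 0.095.

0.095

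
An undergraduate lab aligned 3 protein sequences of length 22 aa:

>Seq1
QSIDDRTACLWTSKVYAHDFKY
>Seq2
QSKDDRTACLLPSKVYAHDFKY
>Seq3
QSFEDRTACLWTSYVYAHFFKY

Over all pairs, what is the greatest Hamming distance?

6

Pairwise Hamming distances:
  Seq1 vs Seq2: 3
  Seq1 vs Seq3: 4
  Seq2 vs Seq3: 6
The largest is 6, between Seq2 and Seq3.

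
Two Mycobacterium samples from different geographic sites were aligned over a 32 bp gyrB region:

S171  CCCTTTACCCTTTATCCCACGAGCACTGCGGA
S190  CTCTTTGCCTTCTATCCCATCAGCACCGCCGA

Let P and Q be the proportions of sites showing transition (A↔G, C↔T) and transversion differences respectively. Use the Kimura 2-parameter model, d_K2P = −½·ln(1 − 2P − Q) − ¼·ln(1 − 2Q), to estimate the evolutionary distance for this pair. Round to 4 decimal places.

0.3211

Differing sites — 2:C/T (Ti); 7:A/G (Ti); 10:C/T (Ti); 12:T/C (Ti); 20:C/T (Ti); 21:G/C (Tv); 27:T/C (Ti); 30:G/C (Tv).
Of the 8 differences, 6 transitions and 2 transversions over 32 sites: P = 6/32 = 0.187500, Q = 2/32 = 0.062500.
d = −0.5·ln(0.562500) − 0.25·ln(0.875000) = −0.5·(-0.575364) − 0.25·(-0.133531) = 0.3211.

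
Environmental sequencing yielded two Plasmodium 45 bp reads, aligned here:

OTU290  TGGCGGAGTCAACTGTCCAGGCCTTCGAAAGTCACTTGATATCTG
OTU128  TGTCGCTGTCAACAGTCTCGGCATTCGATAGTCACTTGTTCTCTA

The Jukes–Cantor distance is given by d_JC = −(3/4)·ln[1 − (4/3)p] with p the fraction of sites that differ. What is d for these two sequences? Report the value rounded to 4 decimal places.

The sequences differ at positions 3 (G/T), 6 (G/C), 7 (A/T), 14 (T/A), 18 (C/T), 19 (A/C), 23 (C/A), 29 (A/T), 39 (A/T), 41 (A/C), 45 (G/A).
p = 11/45 = 0.244444.
d = −0.75 · ln(1 − (4/3)·0.244444) = −0.75 · ln(0.674075) = −0.75 · (-0.394414) = 0.2958.

0.2958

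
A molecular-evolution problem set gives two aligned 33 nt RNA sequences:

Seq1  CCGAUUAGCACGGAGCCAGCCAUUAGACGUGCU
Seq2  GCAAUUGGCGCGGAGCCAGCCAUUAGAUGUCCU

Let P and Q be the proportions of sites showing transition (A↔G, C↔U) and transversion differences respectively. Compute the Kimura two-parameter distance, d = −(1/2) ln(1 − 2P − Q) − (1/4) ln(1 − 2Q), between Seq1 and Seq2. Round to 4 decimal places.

0.2128

The sequences differ at positions 1 (C/G, transversion), 3 (G/A, transition), 7 (A/G, transition), 10 (A/G, transition), 28 (C/U, transition), 31 (G/C, transversion).
Of the 6 differences, 4 transitions and 2 transversions over 33 sites: P = 4/33 = 0.121212, Q = 2/33 = 0.060606.
d = −0.5·ln(0.696970) − 0.25·ln(0.878788) = −0.5·(-0.361013) − 0.25·(-0.129212) = 0.2128.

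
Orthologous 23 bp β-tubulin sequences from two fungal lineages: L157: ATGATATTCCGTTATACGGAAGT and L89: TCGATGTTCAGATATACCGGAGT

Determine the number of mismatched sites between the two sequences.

7

Mismatches occur at site 1 (A/T), site 2 (T/C), site 6 (A/G), site 10 (C/A), site 12 (T/A), site 18 (G/C), site 20 (A/G).
That gives 7 mismatches out of 23 aligned sites, so the Hamming distance is 7.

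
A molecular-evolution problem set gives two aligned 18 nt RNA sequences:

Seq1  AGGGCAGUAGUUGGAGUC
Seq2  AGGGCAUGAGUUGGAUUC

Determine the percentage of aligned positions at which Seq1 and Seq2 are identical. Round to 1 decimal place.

83.3%

Mismatches occur at site 7 (G→U), site 8 (U→G), site 16 (G→U).
15 of the 18 sites match, so the percent identity is 15/18 × 100 = 83.3%.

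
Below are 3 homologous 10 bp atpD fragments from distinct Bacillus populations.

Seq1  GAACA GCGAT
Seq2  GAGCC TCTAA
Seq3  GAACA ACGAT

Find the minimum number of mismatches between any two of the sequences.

1

Pairwise Hamming distances:
  Seq1 vs Seq2: 5
  Seq1 vs Seq3: 1
  Seq2 vs Seq3: 5
The smallest is 1, between Seq1 and Seq3.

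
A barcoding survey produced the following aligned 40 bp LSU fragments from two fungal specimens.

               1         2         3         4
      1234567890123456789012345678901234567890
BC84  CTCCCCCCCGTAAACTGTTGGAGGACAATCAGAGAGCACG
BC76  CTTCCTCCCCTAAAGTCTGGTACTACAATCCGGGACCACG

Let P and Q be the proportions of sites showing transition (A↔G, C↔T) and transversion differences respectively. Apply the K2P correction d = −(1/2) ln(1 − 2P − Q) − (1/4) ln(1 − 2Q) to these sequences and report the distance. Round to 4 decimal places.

The sequences differ at positions 3 (C/T, transition), 6 (C/T, transition), 10 (G/C, transversion), 15 (C/G, transversion), 17 (G/C, transversion), 19 (T/G, transversion), 21 (G/T, transversion), 23 (G/C, transversion), 24 (G/T, transversion), 31 (A/C, transversion), 33 (A/G, transition), 36 (G/C, transversion).
Of the 12 differences, 3 transitions and 9 transversions over 40 sites: P = 3/40 = 0.075000, Q = 9/40 = 0.225000.
d = −0.5·ln(0.625000) − 0.25·ln(0.550000) = −0.5·(-0.470004) − 0.25·(-0.597837) = 0.3845.

0.3845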